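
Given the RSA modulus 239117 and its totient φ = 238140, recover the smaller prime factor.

487

φ(n) = (p−1)(q−1) = n − (p+q) + 1, so p + q = 239117 − 238140 + 1 = 978.
p and q are the roots of t² − 978t + 239117 = 0.
Discriminant: 978² − 4·239117 = 956484 − 956468 = 16; √16 = 4.
q = (978 − 4)/2 = 487, p = (978 + 4)/2 = 491.
Check: 487 · 491 = 239117.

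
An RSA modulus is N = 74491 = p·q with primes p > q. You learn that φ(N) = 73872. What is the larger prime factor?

457

φ(n) = (p−1)(q−1) = n − (p+q) + 1, so p + q = 74491 − 73872 + 1 = 620.
p and q are the roots of t² − 620t + 74491 = 0.
Discriminant: 620² − 4·74491 = 384400 − 297964 = 86436; √86436 = 294.
q = (620 − 294)/2 = 163, p = (620 + 294)/2 = 457.
Check: 163 · 457 = 74491.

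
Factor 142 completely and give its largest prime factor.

71

142 = 2 · 71
71 is prime.
So 142 = 2 · 71; the largest prime factor is 71.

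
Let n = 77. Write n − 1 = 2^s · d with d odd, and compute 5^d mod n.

75

77 − 1 = 76 = 2^2 · 19, so d = 19.
5^1 ≡ 5 (mod 77)
5^2 ≡ 5^2 = 25 ≡ 25 (mod 77)
5^4 ≡ 25^2 = 625 ≡ 9 (mod 77)
5^8 ≡ 9^2 = 81 ≡ 4 (mod 77)
5^16 ≡ 4^2 = 16 ≡ 16 (mod 77)
19 = 16 + 2 + 1 in binary powers of 2.
So 5^19 ≡ 16 · 25 · 5 ≡ 75 (mod 77).
Squaring chain: 75 → 4; never reaches −1, so base 5 is a Miller–Rabin witness that 77 is composite.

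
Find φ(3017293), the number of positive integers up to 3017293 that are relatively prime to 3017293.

2953584

Factor: 3017293 = 107 · 163 · 173.
φ(3017293) = (107−1) · (163−1) · (173−1) = 106 · 162 · 172 = 2953584.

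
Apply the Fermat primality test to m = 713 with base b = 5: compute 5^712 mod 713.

5^1 ≡ 5 (mod 713)
5^2 ≡ 5^2 = 25 ≡ 25 (mod 713)
5^4 ≡ 25^2 = 625 ≡ 625 (mod 713)
5^8 ≡ 625^2 = 390625 ≡ 614 (mod 713)
5^16 ≡ 614^2 = 376996 ≡ 532 (mod 713)
5^32 ≡ 532^2 = 283024 ≡ 676 (mod 713)
5^64 ≡ 676^2 = 456976 ≡ 656 (mod 713)
5^128 ≡ 656^2 = 430336 ≡ 397 (mod 713)
5^256 ≡ 397^2 = 157609 ≡ 36 (mod 713)
5^512 ≡ 36^2 = 1296 ≡ 583 (mod 713)
712 = 512 + 128 + 64 + 8 in binary powers of 2.
So 5^712 ≡ 583 · 397 · 656 · 614 ≡ 315 (mod 713).
Since 315 ≠ 1, base 5 is a Fermat witness: 713 is composite.

315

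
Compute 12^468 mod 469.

12^1 ≡ 12 (mod 469)
12^2 ≡ 12^2 = 144 ≡ 144 (mod 469)
12^4 ≡ 144^2 = 20736 ≡ 100 (mod 469)
12^8 ≡ 100^2 = 10000 ≡ 151 (mod 469)
12^16 ≡ 151^2 = 22801 ≡ 289 (mod 469)
12^32 ≡ 289^2 = 83521 ≡ 39 (mod 469)
12^64 ≡ 39^2 = 1521 ≡ 114 (mod 469)
12^128 ≡ 114^2 = 12996 ≡ 333 (mod 469)
12^256 ≡ 333^2 = 110889 ≡ 205 (mod 469)
468 = 256 + 128 + 64 + 16 + 4 in binary powers of 2.
So 12^468 ≡ 205 · 333 · 114 · 289 · 100 ≡ 330 (mod 469).
Since 330 ≠ 1, base 12 is a Fermat witness: 469 is composite.

330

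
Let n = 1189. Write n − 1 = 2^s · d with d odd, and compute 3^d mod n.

1189 − 1 = 1188 = 2^2 · 297, so d = 297.
3^1 ≡ 3 (mod 1189)
3^2 ≡ 3^2 = 9 ≡ 9 (mod 1189)
3^4 ≡ 9^2 = 81 ≡ 81 (mod 1189)
3^8 ≡ 81^2 = 6561 ≡ 616 (mod 1189)
3^16 ≡ 616^2 = 379456 ≡ 165 (mod 1189)
3^32 ≡ 165^2 = 27225 ≡ 1067 (mod 1189)
3^64 ≡ 1067^2 = 1138489 ≡ 616 (mod 1189)
3^128 ≡ 616^2 = 379456 ≡ 165 (mod 1189)
3^256 ≡ 165^2 = 27225 ≡ 1067 (mod 1189)
297 = 256 + 32 + 8 + 1 in binary powers of 2.
So 3^297 ≡ 1067 · 1067 · 616 · 3 ≡ 495 (mod 1189).
Squaring chain: 495 → 91; never reaches −1, so base 3 is a Miller–Rabin witness that 1189 is composite.

495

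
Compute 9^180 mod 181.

9^1 ≡ 9 (mod 181)
9^2 ≡ 9^2 = 81 ≡ 81 (mod 181)
9^4 ≡ 81^2 = 6561 ≡ 45 (mod 181)
9^8 ≡ 45^2 = 2025 ≡ 34 (mod 181)
9^16 ≡ 34^2 = 1156 ≡ 70 (mod 181)
9^32 ≡ 70^2 = 4900 ≡ 13 (mod 181)
9^64 ≡ 13^2 = 169 ≡ 169 (mod 181)
9^128 ≡ 169^2 = 28561 ≡ 144 (mod 181)
180 = 128 + 32 + 16 + 4 in binary powers of 2.
So 9^180 ≡ 144 · 13 · 70 · 45 ≡ 1 (mod 181).
Since the result is 1, base 9 gives no evidence that 181 is composite.

1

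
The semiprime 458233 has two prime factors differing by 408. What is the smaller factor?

Since p = q + 408, we have 458233 = q(q + 408), so q² + 408q − 458233 = 0.
Discriminant: 408² + 4·458233 = 166464 + 1832932 = 1999396; √1999396 = 1414.
q = (−408 + 1414)/2 = 503, and p = q + 408 = 911.
Check: 503 · 911 = 458233.

503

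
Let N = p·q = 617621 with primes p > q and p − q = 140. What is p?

Since p = q + 140, we have 617621 = q(q + 140), so q² + 140q − 617621 = 0.
Discriminant: 140² + 4·617621 = 19600 + 2470484 = 2490084; √2490084 = 1578.
q = (−140 + 1578)/2 = 719, and p = q + 140 = 859.
Check: 719 · 859 = 617621.

859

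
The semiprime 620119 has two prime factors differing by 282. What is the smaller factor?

Since p = q + 282, we have 620119 = q(q + 282), so q² + 282q − 620119 = 0.
Discriminant: 282² + 4·620119 = 79524 + 2480476 = 2560000; √2560000 = 1600.
q = (−282 + 1600)/2 = 659, and p = q + 282 = 941.
Check: 659 · 941 = 620119.

659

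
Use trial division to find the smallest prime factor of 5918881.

5918881 is odd.
Digit sum 40, not divisible by 3.
Ends in 1: not divisible by 5.
7: 5918881 = 7·845554 + 3
11: 5918881 = 11·538080 + 1
13: 5918881 = 13·455298 + 7
17: 5918881 = 17·348169 + 8
19: 5918881 = 19·311520 + 1
23: 5918881 = 23·257342 + 15
29: 5918881 = 29·204099 + 10
31: 5918881 = 31·190931 + 20
37: 5918881 = 37·159969 + 28
41: 5918881 = 41·144362 + 39
43: 5918881 = 43·137648 + 17
47: 5918881 = 47·125933 + 30
53: 5918881 = 53·111677

53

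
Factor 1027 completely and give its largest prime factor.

79

1027 = 13 · 79
79 is prime.
So 1027 = 13 · 79; the largest prime factor is 79.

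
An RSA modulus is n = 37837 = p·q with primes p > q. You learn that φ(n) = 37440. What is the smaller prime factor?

157

φ(n) = (p−1)(q−1) = n − (p+q) + 1, so p + q = 37837 − 37440 + 1 = 398.
p and q are the roots of t² − 398t + 37837 = 0.
Discriminant: 398² − 4·37837 = 158404 − 151348 = 7056; √7056 = 84.
q = (398 − 84)/2 = 157, p = (398 + 84)/2 = 241.
Check: 157 · 241 = 37837.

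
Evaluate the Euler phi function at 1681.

Factor: 1681 = 41^2.
φ(1681) = 41^1·(41−1) = 1640.

1640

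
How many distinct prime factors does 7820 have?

4

7820 = 2^2 · 1955
1955 = 5 · 391
391 = 17 · 23
7820 = 2^2 · 5 · 17 · 23, which has 4 distinct prime factors.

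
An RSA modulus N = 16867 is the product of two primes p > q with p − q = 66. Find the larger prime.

167

Since p = q + 66, we have 16867 = q(q + 66), so q² + 66q − 16867 = 0.
Discriminant: 66² + 4·16867 = 4356 + 67468 = 71824; √71824 = 268.
q = (−66 + 268)/2 = 101, and p = q + 66 = 167.
Check: 101 · 167 = 16867.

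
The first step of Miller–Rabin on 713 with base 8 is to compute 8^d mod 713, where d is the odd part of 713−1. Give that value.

376

713 − 1 = 712 = 2^3 · 89, so d = 89.
8^1 ≡ 8 (mod 713)
8^2 ≡ 8^2 = 64 ≡ 64 (mod 713)
8^4 ≡ 64^2 = 4096 ≡ 531 (mod 713)
8^8 ≡ 531^2 = 281961 ≡ 326 (mod 713)
8^16 ≡ 326^2 = 106276 ≡ 39 (mod 713)
8^32 ≡ 39^2 = 1521 ≡ 95 (mod 713)
8^64 ≡ 95^2 = 9025 ≡ 469 (mod 713)
89 = 64 + 16 + 8 + 1 in binary powers of 2.
So 8^89 ≡ 469 · 39 · 326 · 8 ≡ 376 (mod 713).
Squaring chain: 376 → 202 → 163; never reaches −1, so base 8 is a Miller–Rabin witness that 713 is composite.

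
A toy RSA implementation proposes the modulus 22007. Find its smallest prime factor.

59

22007 is odd.
Digit sum 11, not divisible by 3.
Ends in 7: not divisible by 5.
7: 22007 = 7·3143 + 6
11: 22007 = 11·2000 + 7
13: 22007 = 13·1692 + 11
17: 22007 = 17·1294 + 9
19: 22007 = 19·1158 + 5
23: 22007 = 23·956 + 19
29: 22007 = 29·758 + 25
31: 22007 = 31·709 + 28
37: 22007 = 37·594 + 29
41: 22007 = 41·536 + 31
43: 22007 = 43·511 + 34
47: 22007 = 47·468 + 11
53: 22007 = 53·415 + 12
59: 22007 = 59·373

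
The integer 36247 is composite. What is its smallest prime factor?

67

36247 is odd.
Digit sum 22, not divisible by 3.
Ends in 7: not divisible by 5.
7: 36247 = 7·5178 + 1
11: 36247 = 11·3295 + 2
13: 36247 = 13·2788 + 3
17: 36247 = 17·2132 + 3
19: 36247 = 19·1907 + 14
23: 36247 = 23·1575 + 22
29: 36247 = 29·1249 + 26
31: 36247 = 31·1169 + 8
37: 36247 = 37·979 + 24
41: 36247 = 41·884 + 3
43: 36247 = 43·842 + 41
47: 36247 = 47·771 + 10
53: 36247 = 53·683 + 48
59: 36247 = 59·614 + 21
61: 36247 = 61·594 + 13
67: 36247 = 67·541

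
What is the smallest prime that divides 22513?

47

22513 is odd.
Digit sum 13, not divisible by 3.
Ends in 3: not divisible by 5.
7: 22513 = 7·3216 + 1
11: 22513 = 11·2046 + 7
13: 22513 = 13·1731 + 10
17: 22513 = 17·1324 + 5
19: 22513 = 19·1184 + 17
23: 22513 = 23·978 + 19
29: 22513 = 29·776 + 9
31: 22513 = 31·726 + 7
37: 22513 = 37·608 + 17
41: 22513 = 41·549 + 4
43: 22513 = 43·523 + 24
47: 22513 = 47·479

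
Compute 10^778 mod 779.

10^1 ≡ 10 (mod 779)
10^2 ≡ 10^2 = 100 ≡ 100 (mod 779)
10^4 ≡ 100^2 = 10000 ≡ 652 (mod 779)
10^8 ≡ 652^2 = 425104 ≡ 549 (mod 779)
10^16 ≡ 549^2 = 301401 ≡ 707 (mod 779)
10^32 ≡ 707^2 = 499849 ≡ 510 (mod 779)
10^64 ≡ 510^2 = 260100 ≡ 693 (mod 779)
10^128 ≡ 693^2 = 480249 ≡ 385 (mod 779)
10^256 ≡ 385^2 = 148225 ≡ 215 (mod 779)
10^512 ≡ 215^2 = 46225 ≡ 264 (mod 779)
778 = 512 + 256 + 8 + 2 in binary powers of 2.
So 10^778 ≡ 264 · 215 · 549 · 100 ≡ 139 (mod 779).
Since 139 ≠ 1, base 10 is a Fermat witness: 779 is composite.

139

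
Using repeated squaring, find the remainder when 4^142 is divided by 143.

4^1 ≡ 4 (mod 143)
4^2 ≡ 4^2 = 16 ≡ 16 (mod 143)
4^4 ≡ 16^2 = 256 ≡ 113 (mod 143)
4^8 ≡ 113^2 = 12769 ≡ 42 (mod 143)
4^16 ≡ 42^2 = 1764 ≡ 48 (mod 143)
4^32 ≡ 48^2 = 2304 ≡ 16 (mod 143)
4^64 ≡ 16^2 = 256 ≡ 113 (mod 143)
4^128 ≡ 113^2 = 12769 ≡ 42 (mod 143)
142 = 128 + 8 + 4 + 2 in binary powers of 2.
So 4^142 ≡ 42 · 42 · 113 · 16 ≡ 126 (mod 143).
Since 126 ≠ 1, base 4 is a Fermat witness: 143 is composite.

126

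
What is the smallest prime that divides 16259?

71

16259 is odd.
Digit sum 23, not divisible by 3.
Ends in 9: not divisible by 5.
7: 16259 = 7·2322 + 5
11: 16259 = 11·1478 + 1
13: 16259 = 13·1250 + 9
17: 16259 = 17·956 + 7
19: 16259 = 19·855 + 14
23: 16259 = 23·706 + 21
29: 16259 = 29·560 + 19
31: 16259 = 31·524 + 15
37: 16259 = 37·439 + 16
41: 16259 = 41·396 + 23
43: 16259 = 43·378 + 5
47: 16259 = 47·345 + 44
53: 16259 = 53·306 + 41
59: 16259 = 59·275 + 34
61: 16259 = 61·266 + 33
67: 16259 = 67·242 + 45
71: 16259 = 71·229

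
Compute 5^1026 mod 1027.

5^1 ≡ 5 (mod 1027)
5^2 ≡ 5^2 = 25 ≡ 25 (mod 1027)
5^4 ≡ 25^2 = 625 ≡ 625 (mod 1027)
5^8 ≡ 625^2 = 390625 ≡ 365 (mod 1027)
5^16 ≡ 365^2 = 133225 ≡ 742 (mod 1027)
5^32 ≡ 742^2 = 550564 ≡ 92 (mod 1027)
5^64 ≡ 92^2 = 8464 ≡ 248 (mod 1027)
5^128 ≡ 248^2 = 61504 ≡ 911 (mod 1027)
5^256 ≡ 911^2 = 829921 ≡ 105 (mod 1027)
5^512 ≡ 105^2 = 11025 ≡ 755 (mod 1027)
5^1024 ≡ 755^2 = 570025 ≡ 40 (mod 1027)
1026 = 1024 + 2 in binary powers of 2.
So 5^1026 ≡ 40 · 25 ≡ 1000 (mod 1027).
Since 1000 ≠ 1, base 5 is a Fermat witness: 1027 is composite.

1000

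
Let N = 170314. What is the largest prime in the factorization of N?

67

170314 = 2 · 85157
85157 = 31 · 2747
2747 = 41 · 67
67 is prime.
So 170314 = 2 · 31 · 41 · 67; the largest prime factor is 67.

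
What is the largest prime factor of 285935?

285935 = 5 · 57187
57187 = 13 · 4399
4399 = 53 · 83
83 is prime.
So 285935 = 5 · 13 · 53 · 83; the largest prime factor is 83.

83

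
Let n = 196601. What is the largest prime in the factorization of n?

196601 = 47 · 4183
4183 = 47 · 89
89 is prime.
So 196601 = 47^2 · 89; the largest prime factor is 89.

89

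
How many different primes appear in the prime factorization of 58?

2

58 = 2 · 29
58 = 2 · 29, which has 2 distinct prime factors.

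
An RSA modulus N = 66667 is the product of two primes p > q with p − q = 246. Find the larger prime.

Since p = q + 246, we have 66667 = q(q + 246), so q² + 246q − 66667 = 0.
Discriminant: 246² + 4·66667 = 60516 + 266668 = 327184; √327184 = 572.
q = (−246 + 572)/2 = 163, and p = q + 246 = 409.
Check: 163 · 409 = 66667.

409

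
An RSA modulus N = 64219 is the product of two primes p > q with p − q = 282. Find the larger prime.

431

Since p = q + 282, we have 64219 = q(q + 282), so q² + 282q − 64219 = 0.
Discriminant: 282² + 4·64219 = 79524 + 256876 = 336400; √336400 = 580.
q = (−282 + 580)/2 = 149, and p = q + 282 = 431.
Check: 149 · 431 = 64219.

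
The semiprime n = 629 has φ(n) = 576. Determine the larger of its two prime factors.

37

φ(n) = (p−1)(q−1) = n − (p+q) + 1, so p + q = 629 − 576 + 1 = 54.
p and q are the roots of t² − 54t + 629 = 0.
Discriminant: 54² − 4·629 = 2916 − 2516 = 400; √400 = 20.
q = (54 − 20)/2 = 17, p = (54 + 20)/2 = 37.
Check: 17 · 37 = 629.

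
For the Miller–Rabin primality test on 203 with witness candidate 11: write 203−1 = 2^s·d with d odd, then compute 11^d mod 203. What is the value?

203 − 1 = 202 = 2^1 · 101, so d = 101.
11^1 ≡ 11 (mod 203)
11^2 ≡ 11^2 = 121 ≡ 121 (mod 203)
11^4 ≡ 121^2 = 14641 ≡ 25 (mod 203)
11^8 ≡ 25^2 = 625 ≡ 16 (mod 203)
11^16 ≡ 16^2 = 256 ≡ 53 (mod 203)
11^32 ≡ 53^2 = 2809 ≡ 170 (mod 203)
11^64 ≡ 170^2 = 28900 ≡ 74 (mod 203)
101 = 64 + 32 + 4 + 1 in binary powers of 2.
So 11^101 ≡ 74 · 170 · 25 · 11 ≡ 177 (mod 203).
Squaring chain: 177; never reaches −1, so base 11 is a Miller–Rabin witness that 203 is composite.

177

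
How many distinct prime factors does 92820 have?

6

92820 = 2^2 · 23205
23205 = 3 · 7735
7735 = 5 · 1547
1547 = 7 · 221
221 = 13 · 17
92820 = 2^2 · 3 · 5 · 7 · 13 · 17, which has 6 distinct prime factors.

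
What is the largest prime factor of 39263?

79

39263 = 7 · 5609
5609 = 71 · 79
79 is prime.
So 39263 = 7 · 71 · 79; the largest prime factor is 79.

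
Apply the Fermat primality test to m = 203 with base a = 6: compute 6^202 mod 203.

6^1 ≡ 6 (mod 203)
6^2 ≡ 6^2 = 36 ≡ 36 (mod 203)
6^4 ≡ 36^2 = 1296 ≡ 78 (mod 203)
6^8 ≡ 78^2 = 6084 ≡ 197 (mod 203)
6^16 ≡ 197^2 = 38809 ≡ 36 (mod 203)
6^32 ≡ 36^2 = 1296 ≡ 78 (mod 203)
6^64 ≡ 78^2 = 6084 ≡ 197 (mod 203)
6^128 ≡ 197^2 = 38809 ≡ 36 (mod 203)
202 = 128 + 64 + 8 + 2 in binary powers of 2.
So 6^202 ≡ 36 · 197 · 197 · 36 ≡ 169 (mod 203).
Since 169 ≠ 1, base 6 is a Fermat witness: 203 is composite.

169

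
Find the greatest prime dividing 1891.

61

1891 = 31 · 61
61 is prime.
So 1891 = 31 · 61; the largest prime factor is 61.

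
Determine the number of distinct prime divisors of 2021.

2021 = 43 · 47
2021 = 43 · 47, which has 2 distinct prime factors.

2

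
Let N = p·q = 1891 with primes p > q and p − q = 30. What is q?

Since p = q + 30, we have 1891 = q(q + 30), so q² + 30q − 1891 = 0.
Discriminant: 30² + 4·1891 = 900 + 7564 = 8464; √8464 = 92.
q = (−30 + 92)/2 = 31, and p = q + 30 = 61.
Check: 31 · 61 = 1891.

31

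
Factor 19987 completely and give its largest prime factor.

79

19987 = 11 · 1817
1817 = 23 · 79
79 is prime.
So 19987 = 11 · 23 · 79; the largest prime factor is 79.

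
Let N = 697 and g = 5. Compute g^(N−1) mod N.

611

5^1 ≡ 5 (mod 697)
5^2 ≡ 5^2 = 25 ≡ 25 (mod 697)
5^4 ≡ 25^2 = 625 ≡ 625 (mod 697)
5^8 ≡ 625^2 = 390625 ≡ 305 (mod 697)
5^16 ≡ 305^2 = 93025 ≡ 324 (mod 697)
5^32 ≡ 324^2 = 104976 ≡ 426 (mod 697)
5^64 ≡ 426^2 = 181476 ≡ 256 (mod 697)
5^128 ≡ 256^2 = 65536 ≡ 18 (mod 697)
5^256 ≡ 18^2 = 324 ≡ 324 (mod 697)
5^512 ≡ 324^2 = 104976 ≡ 426 (mod 697)
696 = 512 + 128 + 32 + 16 + 8 in binary powers of 2.
So 5^696 ≡ 426 · 18 · 426 · 324 · 305 ≡ 611 (mod 697).
Since 611 ≠ 1, base 5 is a Fermat witness: 697 is composite.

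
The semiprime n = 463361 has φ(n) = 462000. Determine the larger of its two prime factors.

φ(n) = (p−1)(q−1) = n − (p+q) + 1, so p + q = 463361 − 462000 + 1 = 1362.
p and q are the roots of t² − 1362t + 463361 = 0.
Discriminant: 1362² − 4·463361 = 1855044 − 1853444 = 1600; √1600 = 40.
q = (1362 − 40)/2 = 661, p = (1362 + 40)/2 = 701.
Check: 661 · 701 = 463361.

701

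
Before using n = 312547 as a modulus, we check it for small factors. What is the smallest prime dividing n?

312547 is odd.
Digit sum 22, not divisible by 3.
Ends in 7: not divisible by 5.
7: 312547 = 7·44649 + 4
11: 312547 = 11·28413 + 4
13: 312547 = 13·24042 + 1
17: 312547 = 17·18385 + 2
19: 312547 = 19·16449 + 16
23: 312547 = 23·13589

23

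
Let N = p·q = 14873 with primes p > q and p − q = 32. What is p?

Since p = q + 32, we have 14873 = q(q + 32), so q² + 32q − 14873 = 0.
Discriminant: 32² + 4·14873 = 1024 + 59492 = 60516; √60516 = 246.
q = (−32 + 246)/2 = 107, and p = q + 32 = 139.
Check: 107 · 139 = 14873.

139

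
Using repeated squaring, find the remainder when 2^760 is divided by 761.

1

2^1 ≡ 2 (mod 761)
2^2 ≡ 2^2 = 4 ≡ 4 (mod 761)
2^4 ≡ 4^2 = 16 ≡ 16 (mod 761)
2^8 ≡ 16^2 = 256 ≡ 256 (mod 761)
2^16 ≡ 256^2 = 65536 ≡ 90 (mod 761)
2^32 ≡ 90^2 = 8100 ≡ 490 (mod 761)
2^64 ≡ 490^2 = 240100 ≡ 385 (mod 761)
2^128 ≡ 385^2 = 148225 ≡ 591 (mod 761)
2^256 ≡ 591^2 = 349281 ≡ 743 (mod 761)
2^512 ≡ 743^2 = 552049 ≡ 324 (mod 761)
760 = 512 + 128 + 64 + 32 + 16 + 8 in binary powers of 2.
So 2^760 ≡ 324 · 591 · 385 · 490 · 90 · 256 ≡ 1 (mod 761).
Since the result is 1, base 2 gives no evidence that 761 is composite.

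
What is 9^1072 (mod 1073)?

9^1 ≡ 9 (mod 1073)
9^2 ≡ 9^2 = 81 ≡ 81 (mod 1073)
9^4 ≡ 81^2 = 6561 ≡ 123 (mod 1073)
9^8 ≡ 123^2 = 15129 ≡ 107 (mod 1073)
9^16 ≡ 107^2 = 11449 ≡ 719 (mod 1073)
9^32 ≡ 719^2 = 516961 ≡ 848 (mod 1073)
9^64 ≡ 848^2 = 719104 ≡ 194 (mod 1073)
9^128 ≡ 194^2 = 37636 ≡ 81 (mod 1073)
9^256 ≡ 81^2 = 6561 ≡ 123 (mod 1073)
9^512 ≡ 123^2 = 15129 ≡ 107 (mod 1073)
9^1024 ≡ 107^2 = 11449 ≡ 719 (mod 1073)
1072 = 1024 + 32 + 16 in binary powers of 2.
So 9^1072 ≡ 719 · 848 · 719 ≡ 194 (mod 1073).
Since 194 ≠ 1, base 9 is a Fermat witness: 1073 is composite.

194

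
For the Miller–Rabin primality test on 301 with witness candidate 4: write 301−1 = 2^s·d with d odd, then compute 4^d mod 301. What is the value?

78

301 − 1 = 300 = 2^2 · 75, so d = 75.
4^1 ≡ 4 (mod 301)
4^2 ≡ 4^2 = 16 ≡ 16 (mod 301)
4^4 ≡ 16^2 = 256 ≡ 256 (mod 301)
4^8 ≡ 256^2 = 65536 ≡ 219 (mod 301)
4^16 ≡ 219^2 = 47961 ≡ 102 (mod 301)
4^32 ≡ 102^2 = 10404 ≡ 170 (mod 301)
4^64 ≡ 170^2 = 28900 ≡ 4 (mod 301)
75 = 64 + 8 + 2 + 1 in binary powers of 2.
So 4^75 ≡ 4 · 219 · 16 · 4 ≡ 78 (mod 301).
Squaring chain: 78 → 64; never reaches −1, so base 4 is a Miller–Rabin witness that 301 is composite.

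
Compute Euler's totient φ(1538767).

Factor: 1538767 = 73 · 107 · 197.
φ(1538767) = (73−1) · (107−1) · (197−1) = 72 · 106 · 196 = 1495872.

1495872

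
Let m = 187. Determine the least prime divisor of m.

11

187 is odd.
Digit sum 16, not divisible by 3.
Ends in 7: not divisible by 5.
7: 187 = 7·26 + 5
11: 187 = 11·17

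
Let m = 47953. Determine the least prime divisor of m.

79

47953 is odd.
Digit sum 28, not divisible by 3.
Ends in 3: not divisible by 5.
7: 47953 = 7·6850 + 3
11: 47953 = 11·4359 + 4
13: 47953 = 13·3688 + 9
17: 47953 = 17·2820 + 13
19: 47953 = 19·2523 + 16
23: 47953 = 23·2084 + 21
29: 47953 = 29·1653 + 16
31: 47953 = 31·1546 + 27
37: 47953 = 37·1296 + 1
41: 47953 = 41·1169 + 24
43: 47953 = 43·1115 + 8
47: 47953 = 47·1020 + 13
53: 47953 = 53·904 + 41
59: 47953 = 59·812 + 45
61: 47953 = 61·786 + 7
67: 47953 = 67·715 + 48
71: 47953 = 71·675 + 28
73: 47953 = 73·656 + 65
79: 47953 = 79·607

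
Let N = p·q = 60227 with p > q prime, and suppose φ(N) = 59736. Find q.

229

φ(n) = (p−1)(q−1) = n − (p+q) + 1, so p + q = 60227 − 59736 + 1 = 492.
p and q are the roots of t² − 492t + 60227 = 0.
Discriminant: 492² − 4·60227 = 242064 − 240908 = 1156; √1156 = 34.
q = (492 − 34)/2 = 229, p = (492 + 34)/2 = 263.
Check: 229 · 263 = 60227.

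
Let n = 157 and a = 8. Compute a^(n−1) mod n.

8^1 ≡ 8 (mod 157)
8^2 ≡ 8^2 = 64 ≡ 64 (mod 157)
8^4 ≡ 64^2 = 4096 ≡ 14 (mod 157)
8^8 ≡ 14^2 = 196 ≡ 39 (mod 157)
8^16 ≡ 39^2 = 1521 ≡ 108 (mod 157)
8^32 ≡ 108^2 = 11664 ≡ 46 (mod 157)
8^64 ≡ 46^2 = 2116 ≡ 75 (mod 157)
8^128 ≡ 75^2 = 5625 ≡ 130 (mod 157)
156 = 128 + 16 + 8 + 4 in binary powers of 2.
So 8^156 ≡ 130 · 108 · 39 · 14 ≡ 1 (mod 157).
Since the result is 1, base 8 gives no evidence that 157 is composite.

1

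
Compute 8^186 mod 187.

8^1 ≡ 8 (mod 187)
8^2 ≡ 8^2 = 64 ≡ 64 (mod 187)
8^4 ≡ 64^2 = 4096 ≡ 169 (mod 187)
8^8 ≡ 169^2 = 28561 ≡ 137 (mod 187)
8^16 ≡ 137^2 = 18769 ≡ 69 (mod 187)
8^32 ≡ 69^2 = 4761 ≡ 86 (mod 187)
8^64 ≡ 86^2 = 7396 ≡ 103 (mod 187)
8^128 ≡ 103^2 = 10609 ≡ 137 (mod 187)
186 = 128 + 32 + 16 + 8 + 2 in binary powers of 2.
So 8^186 ≡ 137 · 86 · 69 · 137 · 64 ≡ 47 (mod 187).
Since 47 ≠ 1, base 8 is a Fermat witness: 187 is composite.

47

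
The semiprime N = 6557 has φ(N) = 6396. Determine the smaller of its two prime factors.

79

φ(n) = (p−1)(q−1) = n − (p+q) + 1, so p + q = 6557 − 6396 + 1 = 162.
p and q are the roots of t² − 162t + 6557 = 0.
Discriminant: 162² − 4·6557 = 26244 − 26228 = 16; √16 = 4.
q = (162 − 4)/2 = 79, p = (162 + 4)/2 = 83.
Check: 79 · 83 = 6557.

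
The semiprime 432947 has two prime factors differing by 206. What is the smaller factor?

563

Since p = q + 206, we have 432947 = q(q + 206), so q² + 206q − 432947 = 0.
Discriminant: 206² + 4·432947 = 42436 + 1731788 = 1774224; √1774224 = 1332.
q = (−206 + 1332)/2 = 563, and p = q + 206 = 769.
Check: 563 · 769 = 432947.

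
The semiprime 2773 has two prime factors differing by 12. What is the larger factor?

59

Since p = q + 12, we have 2773 = q(q + 12), so q² + 12q − 2773 = 0.
Discriminant: 12² + 4·2773 = 144 + 11092 = 11236; √11236 = 106.
q = (−12 + 106)/2 = 47, and p = q + 12 = 59.
Check: 47 · 59 = 2773.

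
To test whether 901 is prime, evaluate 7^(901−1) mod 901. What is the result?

7^1 ≡ 7 (mod 901)
7^2 ≡ 7^2 = 49 ≡ 49 (mod 901)
7^4 ≡ 49^2 = 2401 ≡ 599 (mod 901)
7^8 ≡ 599^2 = 358801 ≡ 203 (mod 901)
7^16 ≡ 203^2 = 41209 ≡ 664 (mod 901)
7^32 ≡ 664^2 = 440896 ≡ 307 (mod 901)
7^64 ≡ 307^2 = 94249 ≡ 545 (mod 901)
7^128 ≡ 545^2 = 297025 ≡ 596 (mod 901)
7^256 ≡ 596^2 = 355216 ≡ 222 (mod 901)
7^512 ≡ 222^2 = 49284 ≡ 630 (mod 901)
900 = 512 + 256 + 128 + 4 in binary powers of 2.
So 7^900 ≡ 630 · 222 · 596 · 599 ≡ 293 (mod 901).
Since 293 ≠ 1, base 7 is a Fermat witness: 901 is composite.

293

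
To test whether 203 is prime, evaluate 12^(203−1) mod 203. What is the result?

12^1 ≡ 12 (mod 203)
12^2 ≡ 12^2 = 144 ≡ 144 (mod 203)
12^4 ≡ 144^2 = 20736 ≡ 30 (mod 203)
12^8 ≡ 30^2 = 900 ≡ 88 (mod 203)
12^16 ≡ 88^2 = 7744 ≡ 30 (mod 203)
12^32 ≡ 30^2 = 900 ≡ 88 (mod 203)
12^64 ≡ 88^2 = 7744 ≡ 30 (mod 203)
12^128 ≡ 30^2 = 900 ≡ 88 (mod 203)
202 = 128 + 64 + 8 + 2 in binary powers of 2.
So 12^202 ≡ 88 · 30 · 88 · 144 ≡ 86 (mod 203).
Since 86 ≠ 1, base 12 is a Fermat witness: 203 is composite.

86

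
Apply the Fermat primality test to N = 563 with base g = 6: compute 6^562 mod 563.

1

6^1 ≡ 6 (mod 563)
6^2 ≡ 6^2 = 36 ≡ 36 (mod 563)
6^4 ≡ 36^2 = 1296 ≡ 170 (mod 563)
6^8 ≡ 170^2 = 28900 ≡ 187 (mod 563)
6^16 ≡ 187^2 = 34969 ≡ 63 (mod 563)
6^32 ≡ 63^2 = 3969 ≡ 28 (mod 563)
6^64 ≡ 28^2 = 784 ≡ 221 (mod 563)
6^128 ≡ 221^2 = 48841 ≡ 423 (mod 563)
6^256 ≡ 423^2 = 178929 ≡ 458 (mod 563)
6^512 ≡ 458^2 = 209764 ≡ 328 (mod 563)
562 = 512 + 32 + 16 + 2 in binary powers of 2.
So 6^562 ≡ 328 · 28 · 63 · 36 ≡ 1 (mod 563).
Since the result is 1, base 6 gives no evidence that 563 is composite.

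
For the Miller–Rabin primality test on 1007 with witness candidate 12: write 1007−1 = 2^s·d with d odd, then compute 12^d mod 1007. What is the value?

1007 − 1 = 1006 = 2^1 · 503, so d = 503.
12^1 ≡ 12 (mod 1007)
12^2 ≡ 12^2 = 144 ≡ 144 (mod 1007)
12^4 ≡ 144^2 = 20736 ≡ 596 (mod 1007)
12^8 ≡ 596^2 = 355216 ≡ 752 (mod 1007)
12^16 ≡ 752^2 = 565504 ≡ 577 (mod 1007)
12^32 ≡ 577^2 = 332929 ≡ 619 (mod 1007)
12^64 ≡ 619^2 = 383161 ≡ 501 (mod 1007)
12^128 ≡ 501^2 = 251001 ≡ 258 (mod 1007)
12^256 ≡ 258^2 = 66564 ≡ 102 (mod 1007)
503 = 256 + 128 + 64 + 32 + 16 + 4 + 2 + 1 in binary powers of 2.
So 12^503 ≡ 102 · 258 · 501 · 619 · 577 · 596 · 144 · 12 ≡ 198 (mod 1007).
Squaring chain: 198; never reaches −1, so base 12 is a Miller–Rabin witness that 1007 is composite.

198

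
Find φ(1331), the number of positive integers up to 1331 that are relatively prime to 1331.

1210

Factor: 1331 = 11^3.
φ(1331) = 11^2·(11−1) = 1210.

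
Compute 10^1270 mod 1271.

780

10^1 ≡ 10 (mod 1271)
10^2 ≡ 10^2 = 100 ≡ 100 (mod 1271)
10^4 ≡ 100^2 = 10000 ≡ 1103 (mod 1271)
10^8 ≡ 1103^2 = 1216609 ≡ 262 (mod 1271)
10^16 ≡ 262^2 = 68644 ≡ 10 (mod 1271)
10^32 ≡ 10^2 = 100 ≡ 100 (mod 1271)
10^64 ≡ 100^2 = 10000 ≡ 1103 (mod 1271)
10^128 ≡ 1103^2 = 1216609 ≡ 262 (mod 1271)
10^256 ≡ 262^2 = 68644 ≡ 10 (mod 1271)
10^512 ≡ 10^2 = 100 ≡ 100 (mod 1271)
10^1024 ≡ 100^2 = 10000 ≡ 1103 (mod 1271)
1270 = 1024 + 128 + 64 + 32 + 16 + 4 + 2 in binary powers of 2.
So 10^1270 ≡ 1103 · 262 · 1103 · 100 · 10 · 1103 · 100 ≡ 780 (mod 1271).
Since 780 ≠ 1, base 10 is a Fermat witness: 1271 is composite.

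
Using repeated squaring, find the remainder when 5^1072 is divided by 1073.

488

5^1 ≡ 5 (mod 1073)
5^2 ≡ 5^2 = 25 ≡ 25 (mod 1073)
5^4 ≡ 25^2 = 625 ≡ 625 (mod 1073)
5^8 ≡ 625^2 = 390625 ≡ 53 (mod 1073)
5^16 ≡ 53^2 = 2809 ≡ 663 (mod 1073)
5^32 ≡ 663^2 = 439569 ≡ 712 (mod 1073)
5^64 ≡ 712^2 = 506944 ≡ 488 (mod 1073)
5^128 ≡ 488^2 = 238144 ≡ 1011 (mod 1073)
5^256 ≡ 1011^2 = 1022121 ≡ 625 (mod 1073)
5^512 ≡ 625^2 = 390625 ≡ 53 (mod 1073)
5^1024 ≡ 53^2 = 2809 ≡ 663 (mod 1073)
1072 = 1024 + 32 + 16 in binary powers of 2.
So 5^1072 ≡ 663 · 712 · 663 ≡ 488 (mod 1073).
Since 488 ≠ 1, base 5 is a Fermat witness: 1073 is composite.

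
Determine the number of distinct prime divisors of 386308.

386308 = 2^2 · 96577
96577 = 13 · 7429
7429 = 17 · 437
437 = 19 · 23
386308 = 2^2 · 13 · 17 · 19 · 23, which has 5 distinct prime factors.

5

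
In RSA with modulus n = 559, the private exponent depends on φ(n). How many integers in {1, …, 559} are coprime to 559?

Factor: 559 = 13 · 43.
φ(559) = (13−1) · (43−1) = 12 · 42 = 504.

504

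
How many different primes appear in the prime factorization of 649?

649 = 11 · 59
649 = 11 · 59, which has 2 distinct prime factors.

2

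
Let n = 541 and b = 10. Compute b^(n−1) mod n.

10^1 ≡ 10 (mod 541)
10^2 ≡ 10^2 = 100 ≡ 100 (mod 541)
10^4 ≡ 100^2 = 10000 ≡ 262 (mod 541)
10^8 ≡ 262^2 = 68644 ≡ 478 (mod 541)
10^16 ≡ 478^2 = 228484 ≡ 182 (mod 541)
10^32 ≡ 182^2 = 33124 ≡ 123 (mod 541)
10^64 ≡ 123^2 = 15129 ≡ 522 (mod 541)
10^128 ≡ 522^2 = 272484 ≡ 361 (mod 541)
10^256 ≡ 361^2 = 130321 ≡ 481 (mod 541)
10^512 ≡ 481^2 = 231361 ≡ 354 (mod 541)
540 = 512 + 16 + 8 + 4 in binary powers of 2.
So 10^540 ≡ 354 · 182 · 478 · 262 ≡ 1 (mod 541).
Since the result is 1, base 10 gives no evidence that 541 is composite.

1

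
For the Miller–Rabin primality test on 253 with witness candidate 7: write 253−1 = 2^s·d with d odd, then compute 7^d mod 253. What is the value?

57

253 − 1 = 252 = 2^2 · 63, so d = 63.
7^1 ≡ 7 (mod 253)
7^2 ≡ 7^2 = 49 ≡ 49 (mod 253)
7^4 ≡ 49^2 = 2401 ≡ 124 (mod 253)
7^8 ≡ 124^2 = 15376 ≡ 196 (mod 253)
7^16 ≡ 196^2 = 38416 ≡ 213 (mod 253)
7^32 ≡ 213^2 = 45369 ≡ 82 (mod 253)
63 = 32 + 16 + 8 + 4 + 2 + 1 in binary powers of 2.
So 7^63 ≡ 82 · 213 · 196 · 124 · 49 · 7 ≡ 57 (mod 253).
Squaring chain: 57 → 213; never reaches −1, so base 7 is a Miller–Rabin witness that 253 is composite.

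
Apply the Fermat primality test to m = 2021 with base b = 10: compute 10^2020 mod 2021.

1615

10^1 ≡ 10 (mod 2021)
10^2 ≡ 10^2 = 100 ≡ 100 (mod 2021)
10^4 ≡ 100^2 = 10000 ≡ 1916 (mod 2021)
10^8 ≡ 1916^2 = 3671056 ≡ 920 (mod 2021)
10^16 ≡ 920^2 = 846400 ≡ 1622 (mod 2021)
10^32 ≡ 1622^2 = 2630884 ≡ 1563 (mod 2021)
10^64 ≡ 1563^2 = 2442969 ≡ 1601 (mod 2021)
10^128 ≡ 1601^2 = 2563201 ≡ 573 (mod 2021)
10^256 ≡ 573^2 = 328329 ≡ 927 (mod 2021)
10^512 ≡ 927^2 = 859329 ≡ 404 (mod 2021)
10^1024 ≡ 404^2 = 163216 ≡ 1536 (mod 2021)
2020 = 1024 + 512 + 256 + 128 + 64 + 32 + 4 in binary powers of 2.
So 10^2020 ≡ 1536 · 404 · 927 · 573 · 1601 · 1563 · 1916 ≡ 1615 (mod 2021).
Since 1615 ≠ 1, base 10 is a Fermat witness: 2021 is composite.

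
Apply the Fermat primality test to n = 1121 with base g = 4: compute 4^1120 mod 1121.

4^1 ≡ 4 (mod 1121)
4^2 ≡ 4^2 = 16 ≡ 16 (mod 1121)
4^4 ≡ 16^2 = 256 ≡ 256 (mod 1121)
4^8 ≡ 256^2 = 65536 ≡ 518 (mod 1121)
4^16 ≡ 518^2 = 268324 ≡ 405 (mod 1121)
4^32 ≡ 405^2 = 164025 ≡ 359 (mod 1121)
4^64 ≡ 359^2 = 128881 ≡ 1087 (mod 1121)
4^128 ≡ 1087^2 = 1181569 ≡ 35 (mod 1121)
4^256 ≡ 35^2 = 1225 ≡ 104 (mod 1121)
4^512 ≡ 104^2 = 10816 ≡ 727 (mod 1121)
4^1024 ≡ 727^2 = 528529 ≡ 538 (mod 1121)
1120 = 1024 + 64 + 32 in binary powers of 2.
So 4^1120 ≡ 538 · 1087 · 359 ≡ 1111 (mod 1121).
Since 1111 ≠ 1, base 4 is a Fermat witness: 1121 is composite.

1111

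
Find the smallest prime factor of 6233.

6233 is odd.
Digit sum 14, not divisible by 3.
Ends in 3: not divisible by 5.
7: 6233 = 7·890 + 3
11: 6233 = 11·566 + 7
13: 6233 = 13·479 + 6
17: 6233 = 17·366 + 11
19: 6233 = 19·328 + 1
23: 6233 = 23·271

23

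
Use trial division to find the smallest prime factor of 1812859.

61

1812859 is odd.
Digit sum 34, not divisible by 3.
Ends in 9: not divisible by 5.
7: 1812859 = 7·258979 + 6
11: 1812859 = 11·164805 + 4
13: 1812859 = 13·139450 + 9
17: 1812859 = 17·106638 + 13
19: 1812859 = 19·95413 + 12
23: 1812859 = 23·78819 + 22
29: 1812859 = 29·62512 + 11
31: 1812859 = 31·58479 + 10
37: 1812859 = 37·48996 + 7
41: 1812859 = 41·44216 + 3
43: 1812859 = 43·42159 + 22
47: 1812859 = 47·38571 + 22
53: 1812859 = 53·34204 + 47
59: 1812859 = 59·30726 + 25
61: 1812859 = 61·29719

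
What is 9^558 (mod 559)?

9^1 ≡ 9 (mod 559)
9^2 ≡ 9^2 = 81 ≡ 81 (mod 559)
9^4 ≡ 81^2 = 6561 ≡ 412 (mod 559)
9^8 ≡ 412^2 = 169744 ≡ 367 (mod 559)
9^16 ≡ 367^2 = 134689 ≡ 529 (mod 559)
9^32 ≡ 529^2 = 279841 ≡ 341 (mod 559)
9^64 ≡ 341^2 = 116281 ≡ 9 (mod 559)
9^128 ≡ 9^2 = 81 ≡ 81 (mod 559)
9^256 ≡ 81^2 = 6561 ≡ 412 (mod 559)
9^512 ≡ 412^2 = 169744 ≡ 367 (mod 559)
558 = 512 + 32 + 8 + 4 + 2 in binary powers of 2.
So 9^558 ≡ 367 · 341 · 367 · 412 · 81 ≡ 274 (mod 559).
Since 274 ≠ 1, base 9 is a Fermat witness: 559 is composite.

274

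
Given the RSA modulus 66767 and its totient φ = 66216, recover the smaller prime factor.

φ(n) = (p−1)(q−1) = n − (p+q) + 1, so p + q = 66767 − 66216 + 1 = 552.
p and q are the roots of t² − 552t + 66767 = 0.
Discriminant: 552² − 4·66767 = 304704 − 267068 = 37636; √37636 = 194.
q = (552 − 194)/2 = 179, p = (552 + 194)/2 = 373.
Check: 179 · 373 = 66767.

179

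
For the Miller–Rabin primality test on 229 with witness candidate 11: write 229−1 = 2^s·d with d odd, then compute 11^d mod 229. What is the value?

229 − 1 = 228 = 2^2 · 57, so d = 57.
11^1 ≡ 11 (mod 229)
11^2 ≡ 11^2 = 121 ≡ 121 (mod 229)
11^4 ≡ 121^2 = 14641 ≡ 214 (mod 229)
11^8 ≡ 214^2 = 45796 ≡ 225 (mod 229)
11^16 ≡ 225^2 = 50625 ≡ 16 (mod 229)
11^32 ≡ 16^2 = 256 ≡ 27 (mod 229)
57 = 32 + 16 + 8 + 1 in binary powers of 2.
So 11^57 ≡ 27 · 16 · 225 · 11 ≡ 228 (mod 229).
Since 11^d ≡ 228 (mod 229), base 11 does not prove 229 composite.

228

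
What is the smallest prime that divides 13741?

13741 is odd.
Digit sum 16, not divisible by 3.
Ends in 1: not divisible by 5.
7: 13741 = 7·1963

7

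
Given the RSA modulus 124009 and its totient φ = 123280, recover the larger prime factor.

φ(n) = (p−1)(q−1) = n − (p+q) + 1, so p + q = 124009 − 123280 + 1 = 730.
p and q are the roots of t² − 730t + 124009 = 0.
Discriminant: 730² − 4·124009 = 532900 − 496036 = 36864; √36864 = 192.
q = (730 − 192)/2 = 269, p = (730 + 192)/2 = 461.
Check: 269 · 461 = 124009.

461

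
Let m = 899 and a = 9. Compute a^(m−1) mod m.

9^1 ≡ 9 (mod 899)
9^2 ≡ 9^2 = 81 ≡ 81 (mod 899)
9^4 ≡ 81^2 = 6561 ≡ 268 (mod 899)
9^8 ≡ 268^2 = 71824 ≡ 803 (mod 899)
9^16 ≡ 803^2 = 644809 ≡ 226 (mod 899)
9^32 ≡ 226^2 = 51076 ≡ 732 (mod 899)
9^64 ≡ 732^2 = 535824 ≡ 20 (mod 899)
9^128 ≡ 20^2 = 400 ≡ 400 (mod 899)
9^256 ≡ 400^2 = 160000 ≡ 877 (mod 899)
9^512 ≡ 877^2 = 769129 ≡ 484 (mod 899)
898 = 512 + 256 + 128 + 2 in binary powers of 2.
So 9^898 ≡ 484 · 877 · 400 · 81 ≡ 545 (mod 899).
Since 545 ≠ 1, base 9 is a Fermat witness: 899 is composite.

545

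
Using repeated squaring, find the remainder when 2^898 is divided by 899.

2^1 ≡ 2 (mod 899)
2^2 ≡ 2^2 = 4 ≡ 4 (mod 899)
2^4 ≡ 4^2 = 16 ≡ 16 (mod 899)
2^8 ≡ 16^2 = 256 ≡ 256 (mod 899)
2^16 ≡ 256^2 = 65536 ≡ 808 (mod 899)
2^32 ≡ 808^2 = 652864 ≡ 190 (mod 899)
2^64 ≡ 190^2 = 36100 ≡ 140 (mod 899)
2^128 ≡ 140^2 = 19600 ≡ 721 (mod 899)
2^256 ≡ 721^2 = 519841 ≡ 219 (mod 899)
2^512 ≡ 219^2 = 47961 ≡ 314 (mod 899)
898 = 512 + 256 + 128 + 2 in binary powers of 2.
So 2^898 ≡ 314 · 219 · 721 · 4 ≡ 845 (mod 899).
Since 845 ≠ 1, base 2 is a Fermat witness: 899 is composite.

845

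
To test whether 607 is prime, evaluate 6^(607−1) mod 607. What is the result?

6^1 ≡ 6 (mod 607)
6^2 ≡ 6^2 = 36 ≡ 36 (mod 607)
6^4 ≡ 36^2 = 1296 ≡ 82 (mod 607)
6^8 ≡ 82^2 = 6724 ≡ 47 (mod 607)
6^16 ≡ 47^2 = 2209 ≡ 388 (mod 607)
6^32 ≡ 388^2 = 150544 ≡ 8 (mod 607)
6^64 ≡ 8^2 = 64 ≡ 64 (mod 607)
6^128 ≡ 64^2 = 4096 ≡ 454 (mod 607)
6^256 ≡ 454^2 = 206116 ≡ 343 (mod 607)
6^512 ≡ 343^2 = 117649 ≡ 498 (mod 607)
606 = 512 + 64 + 16 + 8 + 4 + 2 in binary powers of 2.
So 6^606 ≡ 498 · 64 · 388 · 47 · 82 · 36 ≡ 1 (mod 607).
Since the result is 1, base 6 gives no evidence that 607 is composite.

1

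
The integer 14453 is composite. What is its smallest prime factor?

14453 is odd.
Digit sum 17, not divisible by 3.
Ends in 3: not divisible by 5.
7: 14453 = 7·2064 + 5
11: 14453 = 11·1313 + 10
13: 14453 = 13·1111 + 10
17: 14453 = 17·850 + 3
19: 14453 = 19·760 + 13
23: 14453 = 23·628 + 9
29: 14453 = 29·498 + 11
31: 14453 = 31·466 + 7
37: 14453 = 37·390 + 23
41: 14453 = 41·352 + 21
43: 14453 = 43·336 + 5
47: 14453 = 47·307 + 24
53: 14453 = 53·272 + 37
59: 14453 = 59·244 + 57
61: 14453 = 61·236 + 57
67: 14453 = 67·215 + 48
71: 14453 = 71·203 + 40
73: 14453 = 73·197 + 72
79: 14453 = 79·182 + 75
83: 14453 = 83·174 + 11
89: 14453 = 89·162 + 35
97: 14453 = 97·149

97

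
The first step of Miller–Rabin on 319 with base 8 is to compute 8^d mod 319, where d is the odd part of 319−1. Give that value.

205

319 − 1 = 318 = 2^1 · 159, so d = 159.
8^1 ≡ 8 (mod 319)
8^2 ≡ 8^2 = 64 ≡ 64 (mod 319)
8^4 ≡ 64^2 = 4096 ≡ 268 (mod 319)
8^8 ≡ 268^2 = 71824 ≡ 49 (mod 319)
8^16 ≡ 49^2 = 2401 ≡ 168 (mod 319)
8^32 ≡ 168^2 = 28224 ≡ 152 (mod 319)
8^64 ≡ 152^2 = 23104 ≡ 136 (mod 319)
8^128 ≡ 136^2 = 18496 ≡ 313 (mod 319)
159 = 128 + 16 + 8 + 4 + 2 + 1 in binary powers of 2.
So 8^159 ≡ 313 · 168 · 49 · 268 · 64 · 8 ≡ 205 (mod 319).
Squaring chain: 205; never reaches −1, so base 8 is a Miller–Rabin witness that 319 is composite.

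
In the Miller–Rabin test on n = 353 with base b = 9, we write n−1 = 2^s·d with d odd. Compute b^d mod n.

353 − 1 = 352 = 2^5 · 11, so d = 11.
9^1 ≡ 9 (mod 353)
9^2 ≡ 9^2 = 81 ≡ 81 (mod 353)
9^4 ≡ 81^2 = 6561 ≡ 207 (mod 353)
9^8 ≡ 207^2 = 42849 ≡ 136 (mod 353)
11 = 8 + 2 + 1 in binary powers of 2.
So 9^11 ≡ 136 · 81 · 9 ≡ 304 (mod 353).
Squaring chain: 304 → 283 → 311 → 352 → 1; reaches −1, so base 9 does not prove 353 composite.

304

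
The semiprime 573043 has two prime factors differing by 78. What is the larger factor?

Since p = q + 78, we have 573043 = q(q + 78), so q² + 78q − 573043 = 0.
Discriminant: 78² + 4·573043 = 6084 + 2292172 = 2298256; √2298256 = 1516.
q = (−78 + 1516)/2 = 719, and p = q + 78 = 797.
Check: 719 · 797 = 573043.

797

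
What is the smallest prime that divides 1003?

17

1003 is odd.
Digit sum 4, not divisible by 3.
Ends in 3: not divisible by 5.
7: 1003 = 7·143 + 2
11: 1003 = 11·91 + 2
13: 1003 = 13·77 + 2
17: 1003 = 17·59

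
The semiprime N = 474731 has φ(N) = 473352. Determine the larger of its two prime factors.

φ(n) = (p−1)(q−1) = n − (p+q) + 1, so p + q = 474731 − 473352 + 1 = 1380.
p and q are the roots of t² − 1380t + 474731 = 0.
Discriminant: 1380² − 4·474731 = 1904400 − 1898924 = 5476; √5476 = 74.
q = (1380 − 74)/2 = 653, p = (1380 + 74)/2 = 727.
Check: 653 · 727 = 474731.

727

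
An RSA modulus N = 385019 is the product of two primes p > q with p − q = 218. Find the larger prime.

Since p = q + 218, we have 385019 = q(q + 218), so q² + 218q − 385019 = 0.
Discriminant: 218² + 4·385019 = 47524 + 1540076 = 1587600; √1587600 = 1260.
q = (−218 + 1260)/2 = 521, and p = q + 218 = 739.
Check: 521 · 739 = 385019.

739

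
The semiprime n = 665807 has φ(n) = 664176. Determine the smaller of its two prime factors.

809

φ(n) = (p−1)(q−1) = n − (p+q) + 1, so p + q = 665807 − 664176 + 1 = 1632.
p and q are the roots of t² − 1632t + 665807 = 0.
Discriminant: 1632² − 4·665807 = 2663424 − 2663228 = 196; √196 = 14.
q = (1632 − 14)/2 = 809, p = (1632 + 14)/2 = 823.
Check: 809 · 823 = 665807.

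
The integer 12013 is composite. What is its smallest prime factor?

12013 is odd.
Digit sum 7, not divisible by 3.
Ends in 3: not divisible by 5.
7: 12013 = 7·1716 + 1
11: 12013 = 11·1092 + 1
13: 12013 = 13·924 + 1
17: 12013 = 17·706 + 11
19: 12013 = 19·632 + 5
23: 12013 = 23·522 + 7
29: 12013 = 29·414 + 7
31: 12013 = 31·387 + 16
37: 12013 = 37·324 + 25
41: 12013 = 41·293

41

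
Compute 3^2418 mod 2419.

3^1 ≡ 3 (mod 2419)
3^2 ≡ 3^2 = 9 ≡ 9 (mod 2419)
3^4 ≡ 9^2 = 81 ≡ 81 (mod 2419)
3^8 ≡ 81^2 = 6561 ≡ 1723 (mod 2419)
3^16 ≡ 1723^2 = 2968729 ≡ 616 (mod 2419)
3^32 ≡ 616^2 = 379456 ≡ 2092 (mod 2419)
3^64 ≡ 2092^2 = 4376464 ≡ 493 (mod 2419)
3^128 ≡ 493^2 = 243049 ≡ 1149 (mod 2419)
3^256 ≡ 1149^2 = 1320201 ≡ 1846 (mod 2419)
3^512 ≡ 1846^2 = 3407716 ≡ 1764 (mod 2419)
3^1024 ≡ 1764^2 = 3111696 ≡ 862 (mod 2419)
3^2048 ≡ 862^2 = 743044 ≡ 411 (mod 2419)
2418 = 2048 + 256 + 64 + 32 + 16 + 2 in binary powers of 2.
So 3^2418 ≡ 411 · 1846 · 493 · 2092 · 616 · 9 ≡ 501 (mod 2419).
Since 501 ≠ 1, base 3 is a Fermat witness: 2419 is composite.

501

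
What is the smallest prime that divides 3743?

19

3743 is odd.
Digit sum 17, not divisible by 3.
Ends in 3: not divisible by 5.
7: 3743 = 7·534 + 5
11: 3743 = 11·340 + 3
13: 3743 = 13·287 + 12
17: 3743 = 17·220 + 3
19: 3743 = 19·197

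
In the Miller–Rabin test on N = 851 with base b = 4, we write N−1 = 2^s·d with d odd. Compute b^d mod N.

851 − 1 = 850 = 2^1 · 425, so d = 425.
4^1 ≡ 4 (mod 851)
4^2 ≡ 4^2 = 16 ≡ 16 (mod 851)
4^4 ≡ 16^2 = 256 ≡ 256 (mod 851)
4^8 ≡ 256^2 = 65536 ≡ 9 (mod 851)
4^16 ≡ 9^2 = 81 ≡ 81 (mod 851)
4^32 ≡ 81^2 = 6561 ≡ 604 (mod 851)
4^64 ≡ 604^2 = 364816 ≡ 588 (mod 851)
4^128 ≡ 588^2 = 345744 ≡ 238 (mod 851)
4^256 ≡ 238^2 = 56644 ≡ 478 (mod 851)
425 = 256 + 128 + 32 + 8 + 1 in binary powers of 2.
So 4^425 ≡ 478 · 238 · 604 · 9 · 4 ≡ 169 (mod 851).
Squaring chain: 169; never reaches −1, so base 4 is a Miller–Rabin witness that 851 is composite.

169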